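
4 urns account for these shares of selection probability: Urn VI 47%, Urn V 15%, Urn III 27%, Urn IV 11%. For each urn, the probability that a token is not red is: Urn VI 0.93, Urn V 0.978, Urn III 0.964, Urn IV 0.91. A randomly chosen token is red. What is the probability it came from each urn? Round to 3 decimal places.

Urn VI 0.589, Urn V 0.059, Urn III 0.174, Urn IV 0.177

Taking complements, P(red | each) = Urn VI 0.07, Urn V 0.022, Urn III 0.036, Urn IV 0.09.
Prior × likelihood for each hypothesis:
  Urn VI: 0.47 × 0.07 = 0.0329
  Urn V: 0.15 × 0.022 = 0.0033
  Urn III: 0.27 × 0.036 = 0.00972
  Urn IV: 0.11 × 0.09 = 0.0099
Sum = 0.05582.
P(Urn VI | red) = 0.0329/0.05582 ≈ 0.589
P(Urn V | red) = 0.0033/0.05582 ≈ 0.059
P(Urn III | red) = 0.00972/0.05582 ≈ 0.174
P(Urn IV | red) = 0.0099/0.05582 ≈ 0.177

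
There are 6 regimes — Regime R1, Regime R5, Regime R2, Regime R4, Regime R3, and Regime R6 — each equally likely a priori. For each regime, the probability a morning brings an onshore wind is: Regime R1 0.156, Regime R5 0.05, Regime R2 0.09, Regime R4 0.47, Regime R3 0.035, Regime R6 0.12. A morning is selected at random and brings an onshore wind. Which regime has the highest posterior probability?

Regime R4

With a uniform prior (1/6 each), posterior ∝ likelihood:
  Regime R1: 0.156
  Regime R5: 0.05
  Regime R2: 0.09
  Regime R4: 0.47
  Regime R3: 0.035
  Regime R6: 0.12
Sum = 0.921.
Largest term belongs to Regime R4, so Regime R4 is most probable.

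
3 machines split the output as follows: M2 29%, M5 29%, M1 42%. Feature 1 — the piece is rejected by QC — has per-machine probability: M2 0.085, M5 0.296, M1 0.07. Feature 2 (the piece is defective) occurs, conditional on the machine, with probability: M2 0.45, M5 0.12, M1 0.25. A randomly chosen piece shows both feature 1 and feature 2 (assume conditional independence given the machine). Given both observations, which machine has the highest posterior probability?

M2

By Bayes' rule, posterior ∝ prior × likelihood:
  M2: 0.29 × 0.085 × 0.45 = 0.0110925
  M5: 0.29 × 0.296 × 0.12 = 0.0103008
  M1: 0.42 × 0.07 × 0.25 = 0.00735
Total = 0.0287433.
Largest term belongs to M2, so M2 is most probable.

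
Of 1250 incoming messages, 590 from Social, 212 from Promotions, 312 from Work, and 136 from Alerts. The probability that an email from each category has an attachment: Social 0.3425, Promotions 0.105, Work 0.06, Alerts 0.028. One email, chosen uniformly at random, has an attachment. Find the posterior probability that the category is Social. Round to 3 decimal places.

0.819

By Bayes' rule, posterior ∝ prior × likelihood:
  Social: 0.472 × 0.3425 = 0.16166
  Promotions: 0.1696 × 0.105 = 0.017808
  Work: 0.2496 × 0.06 = 0.014976
  Alerts: 0.1088 × 0.028 = 0.0030464
Total = 0.1974904.
P(Social | evidence) = 0.16166 / 0.1974904 ≈ 0.819.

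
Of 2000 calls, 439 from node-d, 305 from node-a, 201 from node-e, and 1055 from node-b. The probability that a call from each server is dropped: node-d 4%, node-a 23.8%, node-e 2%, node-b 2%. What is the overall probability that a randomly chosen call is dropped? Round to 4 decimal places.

Compute prior × likelihood for every hypothesis:
  node-d: 0.2195 × 0.04 = 0.00878
  node-a: 0.1525 × 0.238 = 0.036295
  node-e: 0.1005 × 0.02 = 0.00201
  node-b: 0.5275 × 0.02 = 0.01055
P(dropped) = 0.00878 + 0.036295 + 0.00201 + 0.01055 = 0.057635 → 0.0576.

0.0576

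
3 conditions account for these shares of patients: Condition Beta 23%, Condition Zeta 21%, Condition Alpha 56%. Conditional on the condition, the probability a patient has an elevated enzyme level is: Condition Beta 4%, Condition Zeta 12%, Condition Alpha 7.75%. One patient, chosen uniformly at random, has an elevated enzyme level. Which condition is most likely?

Condition Alpha

Prior × likelihood for each hypothesis:
  Condition Beta: 0.23 × 0.04 = 0.0092
  Condition Zeta: 0.21 × 0.12 = 0.0252
  Condition Alpha: 0.56 × 0.0775 = 0.0434
Sum = 0.0778.
Largest term belongs to Condition Alpha, so Condition Alpha is most probable.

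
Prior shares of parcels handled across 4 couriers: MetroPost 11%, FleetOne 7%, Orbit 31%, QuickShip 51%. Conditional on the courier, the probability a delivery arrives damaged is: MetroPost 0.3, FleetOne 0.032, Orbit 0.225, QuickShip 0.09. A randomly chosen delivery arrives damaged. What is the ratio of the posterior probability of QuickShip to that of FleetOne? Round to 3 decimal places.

Prior × likelihood for each hypothesis:
  MetroPost: 0.11 × 0.3 = 0.033
  FleetOne: 0.07 × 0.032 = 0.00224
  Orbit: 0.31 × 0.225 = 0.06975
  QuickShip: 0.51 × 0.09 = 0.0459
Normalizing constant = 0.15089.
The ratio is 0.0459 / 0.00224 (the normalizer cancels) = 20.491.

20.491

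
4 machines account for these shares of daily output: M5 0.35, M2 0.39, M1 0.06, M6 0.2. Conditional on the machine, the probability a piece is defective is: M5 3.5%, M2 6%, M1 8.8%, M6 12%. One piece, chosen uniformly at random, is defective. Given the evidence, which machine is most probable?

M6

Prior × likelihood for each hypothesis:
  M5: 0.35 × 0.035 = 0.01225
  M2: 0.39 × 0.06 = 0.0234
  M1: 0.06 × 0.088 = 0.00528
  M6: 0.2 × 0.12 = 0.024
Total = 0.06493.
Largest term belongs to M6, so M6 is most probable.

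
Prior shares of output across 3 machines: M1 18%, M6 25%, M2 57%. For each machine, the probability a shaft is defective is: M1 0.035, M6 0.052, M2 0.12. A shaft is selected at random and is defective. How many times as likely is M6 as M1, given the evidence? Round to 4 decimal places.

Compute prior × likelihood for every hypothesis:
  M1: 0.18 × 0.035 = 0.0063
  M6: 0.25 × 0.052 = 0.013
  M2: 0.57 × 0.12 = 0.0684
Total = 0.0877.
The ratio is 0.013 / 0.0063 (the normalizer cancels) = 2.0635.

2.0635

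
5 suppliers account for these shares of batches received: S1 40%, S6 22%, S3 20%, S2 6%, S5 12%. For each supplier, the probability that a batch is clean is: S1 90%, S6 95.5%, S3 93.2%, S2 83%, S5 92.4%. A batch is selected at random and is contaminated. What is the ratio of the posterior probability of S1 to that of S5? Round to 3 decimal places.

Taking complements, P(contaminated | each) = S1 0.1, S6 0.045, S3 0.068, S2 0.17, S5 0.076.
Compute prior × likelihood for every hypothesis:
  S1: 0.4 × 0.1 = 0.04
  S6: 0.22 × 0.045 = 0.0099
  S3: 0.2 × 0.068 = 0.0136
  S2: 0.06 × 0.17 = 0.0102
  S5: 0.12 × 0.076 = 0.00912
Total = 0.08282.
The ratio is 0.04 / 0.00912 (the normalizer cancels) = 4.386.

4.386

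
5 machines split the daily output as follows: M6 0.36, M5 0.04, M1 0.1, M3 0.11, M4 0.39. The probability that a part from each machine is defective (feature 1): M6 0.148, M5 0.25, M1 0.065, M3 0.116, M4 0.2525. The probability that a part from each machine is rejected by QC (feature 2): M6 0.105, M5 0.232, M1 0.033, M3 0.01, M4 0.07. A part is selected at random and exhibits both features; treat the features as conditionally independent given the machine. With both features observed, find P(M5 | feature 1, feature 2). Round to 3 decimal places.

0.153

Prior × likelihood for each hypothesis:
  M6: 0.36 × 0.148 × 0.105 = 0.0055944
  M5: 0.04 × 0.25 × 0.232 = 0.00232
  M1: 0.1 × 0.065 × 0.033 = 0.0002145
  M3: 0.11 × 0.116 × 0.01 = 0.0001276
  M4: 0.39 × 0.2525 × 0.07 = 0.00689325
Sum = 0.01514975.
P(M5 | evidence) = 0.00232 / 0.01514975 ≈ 0.153.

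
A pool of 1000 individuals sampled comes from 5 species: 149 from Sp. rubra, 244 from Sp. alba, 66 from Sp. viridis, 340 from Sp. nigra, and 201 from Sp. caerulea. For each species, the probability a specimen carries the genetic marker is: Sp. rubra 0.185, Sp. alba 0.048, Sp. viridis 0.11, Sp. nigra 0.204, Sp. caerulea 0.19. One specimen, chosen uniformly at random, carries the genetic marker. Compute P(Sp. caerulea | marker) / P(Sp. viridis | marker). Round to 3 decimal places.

Prior × likelihood for each hypothesis:
  Sp. rubra: 0.149 × 0.185 = 0.027565
  Sp. alba: 0.244 × 0.048 = 0.011712
  Sp. viridis: 0.066 × 0.11 = 0.00726
  Sp. nigra: 0.34 × 0.204 = 0.06936
  Sp. caerulea: 0.201 × 0.19 = 0.03819
Total = 0.154087.
The ratio is 0.03819 / 0.00726 (the normalizer cancels) = 5.260.

5.260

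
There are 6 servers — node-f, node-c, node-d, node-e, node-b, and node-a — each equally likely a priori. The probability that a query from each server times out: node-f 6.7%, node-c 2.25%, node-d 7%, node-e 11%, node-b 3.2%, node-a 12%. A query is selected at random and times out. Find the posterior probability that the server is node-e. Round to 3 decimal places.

0.261

Since the prior is uniform, the posterior is proportional to the likelihood:
  node-f: 0.067
  node-c: 0.0225
  node-d: 0.07
  node-e: 0.11
  node-b: 0.032
  node-a: 0.12
Sum = 0.4215.
P(node-e | evidence) = 0.11 / 0.4215 ≈ 0.261.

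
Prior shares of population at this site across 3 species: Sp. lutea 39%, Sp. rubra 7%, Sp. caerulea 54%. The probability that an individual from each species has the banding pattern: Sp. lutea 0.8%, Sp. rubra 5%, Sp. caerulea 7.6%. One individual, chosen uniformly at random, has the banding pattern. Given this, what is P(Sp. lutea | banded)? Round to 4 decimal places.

0.0655

Prior × likelihood for each hypothesis:
  Sp. lutea: 0.39 × 0.008 = 0.00312
  Sp. rubra: 0.07 × 0.05 = 0.0035
  Sp. caerulea: 0.54 × 0.076 = 0.04104
Total = 0.04766.
P(Sp. lutea | evidence) = 0.00312 / 0.04766 ≈ 0.0655.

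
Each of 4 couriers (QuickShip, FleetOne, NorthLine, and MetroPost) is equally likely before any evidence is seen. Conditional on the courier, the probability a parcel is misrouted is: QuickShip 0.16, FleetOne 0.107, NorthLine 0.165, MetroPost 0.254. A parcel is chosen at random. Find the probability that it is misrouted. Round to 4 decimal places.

With a uniform prior (1/4 each), posterior ∝ likelihood:
  QuickShip: 0.16
  FleetOne: 0.107
  NorthLine: 0.165
  MetroPost: 0.254
P(misrouted) = (1/4) × (0.16 + 0.107 + 0.165 + 0.254) = 0.686/4 ≈ 0.1715.

0.1715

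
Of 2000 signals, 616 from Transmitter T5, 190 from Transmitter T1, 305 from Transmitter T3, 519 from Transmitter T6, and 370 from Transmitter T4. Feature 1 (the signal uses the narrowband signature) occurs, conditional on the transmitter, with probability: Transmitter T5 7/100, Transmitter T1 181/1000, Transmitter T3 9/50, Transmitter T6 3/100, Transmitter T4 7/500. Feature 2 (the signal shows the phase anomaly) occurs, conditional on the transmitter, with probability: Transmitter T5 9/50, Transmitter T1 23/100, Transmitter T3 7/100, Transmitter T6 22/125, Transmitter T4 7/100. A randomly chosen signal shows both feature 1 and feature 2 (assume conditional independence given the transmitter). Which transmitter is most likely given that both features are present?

Transmitter T1

By Bayes' rule, posterior ∝ prior × likelihood:
  Transmitter T5: 0.308 × 0.07 × 0.18 = 0.0038808
  Transmitter T1: 0.095 × 0.181 × 0.23 = 0.00395485
  Transmitter T3: 0.1525 × 0.18 × 0.07 = 0.0019215
  Transmitter T6: 0.2595 × 0.03 × 0.176 = 0.00137016
  Transmitter T4: 0.185 × 0.014 × 0.07 = 0.0001813
Sum = 0.01130861.
Largest term belongs to Transmitter T1, so Transmitter T1 is most probable.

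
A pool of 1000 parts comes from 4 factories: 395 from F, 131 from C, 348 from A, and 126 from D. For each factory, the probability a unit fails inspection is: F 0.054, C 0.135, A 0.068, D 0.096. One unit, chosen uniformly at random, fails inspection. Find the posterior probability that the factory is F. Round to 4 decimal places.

0.2853

Compute prior × likelihood for every hypothesis:
  F: 0.395 × 0.054 = 0.02133
  C: 0.131 × 0.135 = 0.017685
  A: 0.348 × 0.068 = 0.023664
  D: 0.126 × 0.096 = 0.012096
Normalizing constant = 0.074775.
P(F | evidence) = 0.02133 / 0.074775 ≈ 0.2853.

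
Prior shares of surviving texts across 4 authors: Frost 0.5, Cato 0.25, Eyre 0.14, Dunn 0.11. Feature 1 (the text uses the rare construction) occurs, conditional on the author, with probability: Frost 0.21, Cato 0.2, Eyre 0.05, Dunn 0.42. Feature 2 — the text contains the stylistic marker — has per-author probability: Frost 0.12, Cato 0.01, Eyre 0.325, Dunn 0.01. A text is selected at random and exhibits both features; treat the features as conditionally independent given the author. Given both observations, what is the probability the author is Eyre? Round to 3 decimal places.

0.144

Prior × likelihood for each hypothesis:
  Frost: 0.5 × 0.21 × 0.12 = 0.0126
  Cato: 0.25 × 0.2 × 0.01 = 0.0005
  Eyre: 0.14 × 0.05 × 0.325 = 0.002275
  Dunn: 0.11 × 0.42 × 0.01 = 0.000462
Sum = 0.015837.
P(Eyre | evidence) = 0.002275 / 0.015837 ≈ 0.144.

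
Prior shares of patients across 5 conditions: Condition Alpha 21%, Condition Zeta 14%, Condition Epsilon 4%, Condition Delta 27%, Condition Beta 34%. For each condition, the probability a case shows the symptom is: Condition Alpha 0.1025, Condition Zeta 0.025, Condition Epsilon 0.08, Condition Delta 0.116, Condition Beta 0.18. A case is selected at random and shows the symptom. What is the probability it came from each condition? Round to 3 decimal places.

Prior × likelihood for each hypothesis:
  Condition Alpha: 0.21 × 0.1025 = 0.021525
  Condition Zeta: 0.14 × 0.025 = 0.0035
  Condition Epsilon: 0.04 × 0.08 = 0.0032
  Condition Delta: 0.27 × 0.116 = 0.03132
  Condition Beta: 0.34 × 0.18 = 0.0612
Total = 0.120745.
P(Condition Alpha | symptomatic) = 0.021525/0.120745 ≈ 0.178
P(Condition Zeta | symptomatic) = 0.0035/0.120745 ≈ 0.029
P(Condition Epsilon | symptomatic) = 0.0032/0.120745 ≈ 0.027
P(Condition Delta | symptomatic) = 0.03132/0.120745 ≈ 0.259
P(Condition Beta | symptomatic) = 0.0612/0.120745 ≈ 0.507

Condition Alpha 0.178, Condition Zeta 0.029, Condition Epsilon 0.027, Condition Delta 0.259, Condition Beta 0.507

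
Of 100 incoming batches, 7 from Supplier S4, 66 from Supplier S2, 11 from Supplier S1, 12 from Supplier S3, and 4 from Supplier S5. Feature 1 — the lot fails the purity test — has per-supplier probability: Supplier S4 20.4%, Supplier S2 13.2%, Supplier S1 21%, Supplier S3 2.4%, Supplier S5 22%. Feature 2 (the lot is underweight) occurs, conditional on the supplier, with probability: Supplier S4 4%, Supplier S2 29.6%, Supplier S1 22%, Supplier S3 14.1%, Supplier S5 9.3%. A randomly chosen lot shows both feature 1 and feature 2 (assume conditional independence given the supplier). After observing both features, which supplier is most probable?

Supplier S2

By Bayes' rule, posterior ∝ prior × likelihood:
  Supplier S4: 0.07 × 0.204 × 0.04 = 0.0005712
  Supplier S2: 0.66 × 0.132 × 0.296 = 0.02578752
  Supplier S1: 0.11 × 0.21 × 0.22 = 0.005082
  Supplier S3: 0.12 × 0.024 × 0.141 = 0.00040608
  Supplier S5: 0.04 × 0.22 × 0.093 = 0.0008184
Normalizing constant = 0.0326652.
Largest term belongs to Supplier S2, so Supplier S2 is most probable.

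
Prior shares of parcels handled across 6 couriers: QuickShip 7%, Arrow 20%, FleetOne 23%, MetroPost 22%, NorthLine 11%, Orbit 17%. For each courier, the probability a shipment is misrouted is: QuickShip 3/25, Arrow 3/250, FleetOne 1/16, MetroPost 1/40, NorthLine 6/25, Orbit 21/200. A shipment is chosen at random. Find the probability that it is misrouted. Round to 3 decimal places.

By Bayes' rule, posterior ∝ prior × likelihood:
  QuickShip: 0.07 × 0.12 = 0.0084
  Arrow: 0.2 × 0.012 = 0.0024
  FleetOne: 0.23 × 0.0625 = 0.014375
  MetroPost: 0.22 × 0.025 = 0.0055
  NorthLine: 0.11 × 0.24 = 0.0264
  Orbit: 0.17 × 0.105 = 0.01785
P(misrouted) = 0.0084 + 0.0024 + 0.014375 + 0.0055 + 0.0264 + 0.01785 = 0.074925 → 0.075.

0.075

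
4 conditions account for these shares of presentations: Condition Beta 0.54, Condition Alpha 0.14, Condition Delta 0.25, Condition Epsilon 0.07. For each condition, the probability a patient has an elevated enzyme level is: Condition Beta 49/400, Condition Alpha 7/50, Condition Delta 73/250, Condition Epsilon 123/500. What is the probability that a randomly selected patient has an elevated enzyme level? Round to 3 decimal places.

Prior × likelihood for each hypothesis:
  Condition Beta: 0.54 × 0.1225 = 0.06615
  Condition Alpha: 0.14 × 0.14 = 0.0196
  Condition Delta: 0.25 × 0.292 = 0.073
  Condition Epsilon: 0.07 × 0.246 = 0.01722
P(elevated) = 0.06615 + 0.0196 + 0.073 + 0.01722 = 0.17597 → 0.176.

0.176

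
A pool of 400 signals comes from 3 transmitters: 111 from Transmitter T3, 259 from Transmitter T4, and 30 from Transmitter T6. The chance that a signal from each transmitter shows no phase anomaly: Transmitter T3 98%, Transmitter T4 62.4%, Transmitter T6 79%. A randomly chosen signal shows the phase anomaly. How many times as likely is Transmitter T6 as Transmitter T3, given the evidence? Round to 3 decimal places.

2.838

Taking complements, P(anomaly | each) = Transmitter T3 0.02, Transmitter T4 0.376, Transmitter T6 0.21.
Prior × likelihood for each hypothesis:
  Transmitter T3: 0.2775 × 0.02 = 0.00555
  Transmitter T4: 0.6475 × 0.376 = 0.24346
  Transmitter T6: 0.075 × 0.21 = 0.01575
Normalizing constant = 0.26476.
The ratio is 0.01575 / 0.00555 (the normalizer cancels) = 2.838.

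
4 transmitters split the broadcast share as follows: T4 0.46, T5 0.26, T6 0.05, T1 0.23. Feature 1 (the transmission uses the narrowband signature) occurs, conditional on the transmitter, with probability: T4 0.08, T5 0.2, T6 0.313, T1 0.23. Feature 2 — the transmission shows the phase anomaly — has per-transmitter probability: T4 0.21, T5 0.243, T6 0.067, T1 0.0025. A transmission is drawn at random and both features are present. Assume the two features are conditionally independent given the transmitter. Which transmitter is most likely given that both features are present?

Prior × likelihood for each hypothesis:
  T4: 0.46 × 0.08 × 0.21 = 0.007728
  T5: 0.26 × 0.2 × 0.243 = 0.012636
  T6: 0.05 × 0.313 × 0.067 = 0.00104855
  T1: 0.23 × 0.23 × 0.0025 = 0.00013225
Normalizing constant = 0.0215448.
Largest term belongs to T5, so T5 is most probable.

T5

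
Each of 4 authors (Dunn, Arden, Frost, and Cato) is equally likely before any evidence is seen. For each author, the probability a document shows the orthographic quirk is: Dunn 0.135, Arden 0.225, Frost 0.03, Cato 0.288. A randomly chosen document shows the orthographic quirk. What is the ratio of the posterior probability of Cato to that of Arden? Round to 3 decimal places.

With a uniform prior (1/4 each), posterior ∝ likelihood:
  Dunn: 0.135
  Arden: 0.225
  Frost: 0.03
  Cato: 0.288
Sum = 0.678.
The ratio is 0.288 / 0.225 (the normalizer cancels) = 1.280.

1.280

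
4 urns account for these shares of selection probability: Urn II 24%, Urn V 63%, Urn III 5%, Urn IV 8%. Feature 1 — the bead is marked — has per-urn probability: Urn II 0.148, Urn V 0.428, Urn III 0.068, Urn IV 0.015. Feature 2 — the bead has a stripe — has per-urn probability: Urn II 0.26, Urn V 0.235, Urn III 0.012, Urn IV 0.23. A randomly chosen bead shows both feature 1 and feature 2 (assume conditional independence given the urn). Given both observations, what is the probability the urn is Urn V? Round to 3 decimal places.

0.869

Compute prior × likelihood for every hypothesis:
  Urn II: 0.24 × 0.148 × 0.26 = 0.0092352
  Urn V: 0.63 × 0.428 × 0.235 = 0.0633654
  Urn III: 0.05 × 0.068 × 0.012 = 0.0000408
  Urn IV: 0.08 × 0.015 × 0.23 = 0.000276
Total = 0.0729174.
P(Urn V | evidence) = 0.0633654 / 0.0729174 ≈ 0.869.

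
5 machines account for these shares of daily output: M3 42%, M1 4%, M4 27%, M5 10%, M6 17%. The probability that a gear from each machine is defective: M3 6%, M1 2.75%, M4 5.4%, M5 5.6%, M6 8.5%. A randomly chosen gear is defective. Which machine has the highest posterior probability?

Prior × likelihood for each hypothesis:
  M3: 0.42 × 0.06 = 0.0252
  M1: 0.04 × 0.0275 = 0.0011
  M4: 0.27 × 0.054 = 0.01458
  M5: 0.1 × 0.056 = 0.0056
  M6: 0.17 × 0.085 = 0.01445
Sum = 0.06093.
Largest term belongs to M3, so M3 is most probable.

M3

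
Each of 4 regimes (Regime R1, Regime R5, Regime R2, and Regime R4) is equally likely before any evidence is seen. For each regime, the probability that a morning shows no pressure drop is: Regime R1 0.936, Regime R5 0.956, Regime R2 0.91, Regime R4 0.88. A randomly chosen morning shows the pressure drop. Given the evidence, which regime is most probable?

Taking complements, P(drop | each) = Regime R1 0.064, Regime R5 0.044, Regime R2 0.09, Regime R4 0.12.
Since the prior is uniform, the posterior is proportional to the likelihood:
  Regime R1: 0.064
  Regime R5: 0.044
  Regime R2: 0.09
  Regime R4: 0.12
Sum = 0.318.
Largest term belongs to Regime R4, so Regime R4 is most probable.

Regime R4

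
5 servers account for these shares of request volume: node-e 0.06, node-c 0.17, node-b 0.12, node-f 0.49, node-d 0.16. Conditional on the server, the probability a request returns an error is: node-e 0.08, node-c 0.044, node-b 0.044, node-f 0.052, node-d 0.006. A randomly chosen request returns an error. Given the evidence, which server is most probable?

node-f

Prior × likelihood for each hypothesis:
  node-e: 0.06 × 0.08 = 0.0048
  node-c: 0.17 × 0.044 = 0.00748
  node-b: 0.12 × 0.044 = 0.00528
  node-f: 0.49 × 0.052 = 0.02548
  node-d: 0.16 × 0.006 = 0.00096
Normalizing constant = 0.044.
Largest term belongs to node-f, so node-f is most probable.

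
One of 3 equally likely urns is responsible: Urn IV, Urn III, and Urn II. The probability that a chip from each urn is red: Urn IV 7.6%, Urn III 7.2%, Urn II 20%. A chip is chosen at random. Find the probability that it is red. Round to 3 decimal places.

Since the prior is uniform, the posterior is proportional to the likelihood:
  Urn IV: 0.076
  Urn III: 0.072
  Urn II: 0.2
P(red) = (1/3) × (0.076 + 0.072 + 0.2) = 0.348/3 ≈ 0.116.

0.116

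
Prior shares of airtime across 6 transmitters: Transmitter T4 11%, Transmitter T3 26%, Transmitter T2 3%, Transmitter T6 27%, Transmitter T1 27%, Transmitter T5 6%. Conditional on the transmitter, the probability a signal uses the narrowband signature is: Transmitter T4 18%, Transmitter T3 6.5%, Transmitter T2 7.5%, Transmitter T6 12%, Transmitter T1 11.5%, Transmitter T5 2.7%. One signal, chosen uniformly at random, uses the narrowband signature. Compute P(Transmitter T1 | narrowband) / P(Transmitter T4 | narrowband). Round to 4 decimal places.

Prior × likelihood for each hypothesis:
  Transmitter T4: 0.11 × 0.18 = 0.0198
  Transmitter T3: 0.26 × 0.065 = 0.0169
  Transmitter T2: 0.03 × 0.075 = 0.00225
  Transmitter T6: 0.27 × 0.12 = 0.0324
  Transmitter T1: 0.27 × 0.115 = 0.03105
  Transmitter T5: 0.06 × 0.027 = 0.00162
Normalizing constant = 0.10402.
The ratio is 0.03105 / 0.0198 (the normalizer cancels) = 1.5682.

1.5682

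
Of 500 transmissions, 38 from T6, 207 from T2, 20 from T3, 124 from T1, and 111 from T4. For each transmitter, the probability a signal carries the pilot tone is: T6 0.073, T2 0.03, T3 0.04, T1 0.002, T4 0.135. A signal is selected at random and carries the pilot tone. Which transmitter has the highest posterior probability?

T4

By Bayes' rule, posterior ∝ prior × likelihood:
  T6: 0.076 × 0.073 = 0.005548
  T2: 0.414 × 0.03 = 0.01242
  T3: 0.04 × 0.04 = 0.0016
  T1: 0.248 × 0.002 = 0.000496
  T4: 0.222 × 0.135 = 0.02997
Total = 0.050034.
Largest term belongs to T4, so T4 is most probable.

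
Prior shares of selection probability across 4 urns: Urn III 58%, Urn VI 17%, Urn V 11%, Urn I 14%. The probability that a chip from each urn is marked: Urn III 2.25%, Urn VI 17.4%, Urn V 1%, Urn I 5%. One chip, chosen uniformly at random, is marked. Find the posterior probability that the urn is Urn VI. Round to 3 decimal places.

Compute prior × likelihood for every hypothesis:
  Urn III: 0.58 × 0.0225 = 0.01305
  Urn VI: 0.17 × 0.174 = 0.02958
  Urn V: 0.11 × 0.01 = 0.0011
  Urn I: 0.14 × 0.05 = 0.007
Normalizing constant = 0.05073.
P(Urn VI | evidence) = 0.02958 / 0.05073 ≈ 0.583.

0.583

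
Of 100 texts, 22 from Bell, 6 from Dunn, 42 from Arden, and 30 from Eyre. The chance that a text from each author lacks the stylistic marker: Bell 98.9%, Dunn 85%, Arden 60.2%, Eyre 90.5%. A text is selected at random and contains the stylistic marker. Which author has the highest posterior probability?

Taking complements, P(marker | each) = Bell 0.011, Dunn 0.15, Arden 0.398, Eyre 0.095.
Compute prior × likelihood for every hypothesis:
  Bell: 0.22 × 0.011 = 0.00242
  Dunn: 0.06 × 0.15 = 0.009
  Arden: 0.42 × 0.398 = 0.16716
  Eyre: 0.3 × 0.095 = 0.0285
Sum = 0.20708.
Largest term belongs to Arden, so Arden is most probable.

Arden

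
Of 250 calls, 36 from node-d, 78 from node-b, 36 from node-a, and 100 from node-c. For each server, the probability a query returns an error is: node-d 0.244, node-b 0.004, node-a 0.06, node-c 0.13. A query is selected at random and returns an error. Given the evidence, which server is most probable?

node-c

By Bayes' rule, posterior ∝ prior × likelihood:
  node-d: 0.144 × 0.244 = 0.035136
  node-b: 0.312 × 0.004 = 0.001248
  node-a: 0.144 × 0.06 = 0.00864
  node-c: 0.4 × 0.13 = 0.052
Normalizing constant = 0.097024.
Largest term belongs to node-c, so node-c is most probable.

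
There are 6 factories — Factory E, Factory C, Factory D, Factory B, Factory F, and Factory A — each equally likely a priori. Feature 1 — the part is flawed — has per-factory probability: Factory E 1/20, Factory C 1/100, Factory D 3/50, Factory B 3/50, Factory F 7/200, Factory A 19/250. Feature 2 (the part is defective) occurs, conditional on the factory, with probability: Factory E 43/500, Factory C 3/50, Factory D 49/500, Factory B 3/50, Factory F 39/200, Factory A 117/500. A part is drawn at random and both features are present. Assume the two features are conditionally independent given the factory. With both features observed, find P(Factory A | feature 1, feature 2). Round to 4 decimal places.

0.4561

With a uniform prior (1/6 each), posterior ∝ likelihood:
  Factory E: 0.05 × 0.086 = 0.0043
  Factory C: 0.01 × 0.06 = 0.0006
  Factory D: 0.06 × 0.098 = 0.00588
  Factory B: 0.06 × 0.06 = 0.0036
  Factory F: 0.035 × 0.195 = 0.006825
  Factory A: 0.076 × 0.234 = 0.017784
Sum = 0.038989.
P(Factory A | evidence) = 0.017784 / 0.038989 ≈ 0.4561.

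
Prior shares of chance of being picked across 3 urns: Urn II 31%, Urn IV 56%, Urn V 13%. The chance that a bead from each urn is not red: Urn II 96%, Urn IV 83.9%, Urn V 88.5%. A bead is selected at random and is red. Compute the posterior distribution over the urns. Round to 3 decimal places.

Urn II 0.106, Urn IV 0.767, Urn V 0.127

Taking complements, P(red | each) = Urn II 0.04, Urn IV 0.161, Urn V 0.115.
Compute prior × likelihood for every hypothesis:
  Urn II: 0.31 × 0.04 = 0.0124
  Urn IV: 0.56 × 0.161 = 0.09016
  Urn V: 0.13 × 0.115 = 0.01495
Total = 0.11751.
P(Urn II | red) = 0.0124/0.11751 ≈ 0.106
P(Urn IV | red) = 0.09016/0.11751 ≈ 0.767
P(Urn V | red) = 0.01495/0.11751 ≈ 0.127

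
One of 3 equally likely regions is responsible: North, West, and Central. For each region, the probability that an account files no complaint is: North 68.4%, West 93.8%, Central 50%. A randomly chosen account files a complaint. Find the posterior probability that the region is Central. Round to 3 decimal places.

0.569

Taking complements, P(complaint | each) = North 0.316, West 0.062, Central 0.5.
Since the prior is uniform, the posterior is proportional to the likelihood:
  North: 0.316
  West: 0.062
  Central: 0.5
Normalizing constant = 0.878.
P(Central | evidence) = 0.5 / 0.878 ≈ 0.569.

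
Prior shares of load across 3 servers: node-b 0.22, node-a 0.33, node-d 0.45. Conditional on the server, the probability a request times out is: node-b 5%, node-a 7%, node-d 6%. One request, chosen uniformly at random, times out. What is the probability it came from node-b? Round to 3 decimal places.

0.180

Unnormalized posteriors (prior × likelihood):
  node-b: 0.22 × 0.05 = 0.011
  node-a: 0.33 × 0.07 = 0.0231
  node-d: 0.45 × 0.06 = 0.027
Normalizing constant = 0.0611.
P(node-b | evidence) = 0.011 / 0.0611 ≈ 0.180.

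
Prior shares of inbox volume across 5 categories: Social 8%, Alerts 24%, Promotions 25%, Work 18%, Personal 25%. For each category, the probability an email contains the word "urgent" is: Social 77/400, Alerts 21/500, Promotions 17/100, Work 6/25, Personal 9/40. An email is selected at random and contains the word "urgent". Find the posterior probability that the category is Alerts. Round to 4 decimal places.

0.0602

Unnormalized posteriors (prior × likelihood):
  Social: 0.08 × 0.1925 = 0.0154
  Alerts: 0.24 × 0.042 = 0.01008
  Promotions: 0.25 × 0.17 = 0.0425
  Work: 0.18 × 0.24 = 0.0432
  Personal: 0.25 × 0.225 = 0.05625
Total = 0.16743.
P(Alerts | evidence) = 0.01008 / 0.16743 ≈ 0.0602.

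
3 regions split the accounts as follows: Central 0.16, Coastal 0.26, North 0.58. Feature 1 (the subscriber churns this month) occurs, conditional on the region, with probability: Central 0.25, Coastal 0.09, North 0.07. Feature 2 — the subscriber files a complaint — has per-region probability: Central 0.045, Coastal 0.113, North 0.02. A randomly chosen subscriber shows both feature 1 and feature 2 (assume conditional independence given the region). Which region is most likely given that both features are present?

Unnormalized posteriors (prior × likelihood):
  Central: 0.16 × 0.25 × 0.045 = 0.0018
  Coastal: 0.26 × 0.09 × 0.113 = 0.0026442
  North: 0.58 × 0.07 × 0.02 = 0.000812
Sum = 0.0052562.
Largest term belongs to Coastal, so Coastal is most probable.

Coastal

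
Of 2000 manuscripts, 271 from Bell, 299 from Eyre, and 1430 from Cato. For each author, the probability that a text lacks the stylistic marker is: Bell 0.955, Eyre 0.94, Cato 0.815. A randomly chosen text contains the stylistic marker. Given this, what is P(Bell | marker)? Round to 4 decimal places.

Taking complements, P(marker | each) = Bell 0.045, Eyre 0.06, Cato 0.185.
Prior × likelihood for each hypothesis:
  Bell: 0.1355 × 0.045 = 0.0060975
  Eyre: 0.1495 × 0.06 = 0.00897
  Cato: 0.715 × 0.185 = 0.132275
Normalizing constant = 0.1473425.
P(Bell | evidence) = 0.0060975 / 0.1473425 ≈ 0.0414.

0.0414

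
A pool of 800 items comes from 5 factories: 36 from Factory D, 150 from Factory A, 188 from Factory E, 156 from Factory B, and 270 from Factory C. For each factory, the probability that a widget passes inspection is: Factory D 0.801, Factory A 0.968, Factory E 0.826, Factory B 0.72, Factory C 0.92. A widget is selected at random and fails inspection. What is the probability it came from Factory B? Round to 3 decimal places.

0.397

Taking complements, P(nonconforming | each) = Factory D 0.199, Factory A 0.032, Factory E 0.174, Factory B 0.28, Factory C 0.08.
Compute prior × likelihood for every hypothesis:
  Factory D: 0.045 × 0.199 = 0.008955
  Factory A: 0.1875 × 0.032 = 0.006
  Factory E: 0.235 × 0.174 = 0.04089
  Factory B: 0.195 × 0.28 = 0.0546
  Factory C: 0.3375 × 0.08 = 0.027
Sum = 0.137445.
P(Factory B | evidence) = 0.0546 / 0.137445 ≈ 0.397.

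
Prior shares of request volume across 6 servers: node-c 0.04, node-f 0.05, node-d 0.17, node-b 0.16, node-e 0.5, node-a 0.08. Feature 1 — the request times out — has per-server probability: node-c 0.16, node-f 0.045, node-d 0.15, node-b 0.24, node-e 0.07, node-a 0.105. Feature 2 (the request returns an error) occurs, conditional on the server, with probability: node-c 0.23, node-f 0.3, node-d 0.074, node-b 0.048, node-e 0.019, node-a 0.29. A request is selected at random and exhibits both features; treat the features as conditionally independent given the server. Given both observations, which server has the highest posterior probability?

Prior × likelihood for each hypothesis:
  node-c: 0.04 × 0.16 × 0.23 = 0.001472
  node-f: 0.05 × 0.045 × 0.3 = 0.000675
  node-d: 0.17 × 0.15 × 0.074 = 0.001887
  node-b: 0.16 × 0.24 × 0.048 = 0.0018432
  node-e: 0.5 × 0.07 × 0.019 = 0.000665
  node-a: 0.08 × 0.105 × 0.29 = 0.002436
Total = 0.0089782.
Largest term belongs to node-a, so node-a is most probable.

node-a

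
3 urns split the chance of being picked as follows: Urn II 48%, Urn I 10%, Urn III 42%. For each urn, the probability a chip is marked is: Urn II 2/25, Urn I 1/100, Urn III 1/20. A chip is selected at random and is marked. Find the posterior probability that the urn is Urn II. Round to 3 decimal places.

0.636

Prior × likelihood for each hypothesis:
  Urn II: 0.48 × 0.08 = 0.0384
  Urn I: 0.1 × 0.01 = 0.001
  Urn III: 0.42 × 0.05 = 0.021
Total = 0.0604.
P(Urn II | evidence) = 0.0384 / 0.0604 ≈ 0.636.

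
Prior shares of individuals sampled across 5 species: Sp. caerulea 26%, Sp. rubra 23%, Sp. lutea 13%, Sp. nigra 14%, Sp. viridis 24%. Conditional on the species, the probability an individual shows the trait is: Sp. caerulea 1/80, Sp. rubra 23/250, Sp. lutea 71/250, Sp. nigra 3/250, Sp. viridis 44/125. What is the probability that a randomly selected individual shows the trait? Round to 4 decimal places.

0.1475

Unnormalized posteriors (prior × likelihood):
  Sp. caerulea: 0.26 × 0.0125 = 0.00325
  Sp. rubra: 0.23 × 0.092 = 0.02116
  Sp. lutea: 0.13 × 0.284 = 0.03692
  Sp. nigra: 0.14 × 0.012 = 0.00168
  Sp. viridis: 0.24 × 0.352 = 0.08448
P(trait) = 0.00325 + 0.02116 + 0.03692 + 0.00168 + 0.08448 = 0.14749 → 0.1475.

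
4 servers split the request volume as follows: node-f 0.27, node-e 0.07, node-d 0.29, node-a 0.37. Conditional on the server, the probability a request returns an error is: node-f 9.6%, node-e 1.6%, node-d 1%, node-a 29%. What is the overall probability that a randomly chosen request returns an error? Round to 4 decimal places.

0.1372

Unnormalized posteriors (prior × likelihood):
  node-f: 0.27 × 0.096 = 0.02592
  node-e: 0.07 × 0.016 = 0.00112
  node-d: 0.29 × 0.01 = 0.0029
  node-a: 0.37 × 0.29 = 0.1073
P(error) = 0.02592 + 0.00112 + 0.0029 + 0.1073 = 0.13724 → 0.1372.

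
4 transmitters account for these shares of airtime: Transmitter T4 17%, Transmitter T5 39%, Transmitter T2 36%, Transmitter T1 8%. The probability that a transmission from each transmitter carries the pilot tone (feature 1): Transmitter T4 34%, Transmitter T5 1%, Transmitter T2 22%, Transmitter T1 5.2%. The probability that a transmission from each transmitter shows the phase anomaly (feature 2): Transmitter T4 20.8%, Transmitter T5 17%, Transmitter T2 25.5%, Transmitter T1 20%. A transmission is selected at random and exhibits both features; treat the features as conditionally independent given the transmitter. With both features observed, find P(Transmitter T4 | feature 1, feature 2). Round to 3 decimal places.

Prior × likelihood for each hypothesis:
  Transmitter T4: 0.17 × 0.34 × 0.208 = 0.0120224
  Transmitter T5: 0.39 × 0.01 × 0.17 = 0.000663
  Transmitter T2: 0.36 × 0.22 × 0.255 = 0.020196
  Transmitter T1: 0.08 × 0.052 × 0.2 = 0.000832
Total = 0.0337134.
P(Transmitter T4 | evidence) = 0.0120224 / 0.0337134 ≈ 0.357.

0.357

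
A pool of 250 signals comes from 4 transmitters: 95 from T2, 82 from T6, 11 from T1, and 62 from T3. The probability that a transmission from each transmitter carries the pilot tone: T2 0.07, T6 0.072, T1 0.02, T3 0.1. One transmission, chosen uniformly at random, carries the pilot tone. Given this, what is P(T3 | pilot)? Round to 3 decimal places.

0.327

By Bayes' rule, posterior ∝ prior × likelihood:
  T2: 0.38 × 0.07 = 0.0266
  T6: 0.328 × 0.072 = 0.023616
  T1: 0.044 × 0.02 = 0.00088
  T3: 0.248 × 0.1 = 0.0248
Sum = 0.075896.
P(T3 | evidence) = 0.0248 / 0.075896 ≈ 0.327.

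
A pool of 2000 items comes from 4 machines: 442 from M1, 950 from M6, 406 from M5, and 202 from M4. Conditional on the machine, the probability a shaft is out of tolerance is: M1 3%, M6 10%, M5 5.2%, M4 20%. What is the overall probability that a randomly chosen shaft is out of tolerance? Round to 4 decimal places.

0.0849

Compute prior × likelihood for every hypothesis:
  M1: 0.221 × 0.03 = 0.00663
  M6: 0.475 × 0.1 = 0.0475
  M5: 0.203 × 0.052 = 0.010556
  M4: 0.101 × 0.2 = 0.0202
P(oversize) = 0.00663 + 0.0475 + 0.010556 + 0.0202 = 0.084886 → 0.0849.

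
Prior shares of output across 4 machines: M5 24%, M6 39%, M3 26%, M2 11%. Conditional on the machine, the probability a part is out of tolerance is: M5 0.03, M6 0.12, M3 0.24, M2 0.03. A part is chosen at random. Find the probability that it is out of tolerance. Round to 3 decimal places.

By Bayes' rule, posterior ∝ prior × likelihood:
  M5: 0.24 × 0.03 = 0.0072
  M6: 0.39 × 0.12 = 0.0468
  M3: 0.26 × 0.24 = 0.0624
  M2: 0.11 × 0.03 = 0.0033
P(oversize) = 0.0072 + 0.0468 + 0.0624 + 0.0033 = 0.1197 → 0.120.

0.120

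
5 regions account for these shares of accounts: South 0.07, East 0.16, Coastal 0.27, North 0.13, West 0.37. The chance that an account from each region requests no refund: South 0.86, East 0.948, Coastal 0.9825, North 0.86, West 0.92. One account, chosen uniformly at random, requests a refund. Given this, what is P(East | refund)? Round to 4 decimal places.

Taking complements, P(refund | each) = South 0.14, East 0.052, Coastal 0.0175, North 0.14, West 0.08.
By Bayes' rule, posterior ∝ prior × likelihood:
  South: 0.07 × 0.14 = 0.0098
  East: 0.16 × 0.052 = 0.00832
  Coastal: 0.27 × 0.0175 = 0.004725
  North: 0.13 × 0.14 = 0.0182
  West: 0.37 × 0.08 = 0.0296
Normalizing constant = 0.070645.
P(East | evidence) = 0.00832 / 0.070645 ≈ 0.1178.

0.1178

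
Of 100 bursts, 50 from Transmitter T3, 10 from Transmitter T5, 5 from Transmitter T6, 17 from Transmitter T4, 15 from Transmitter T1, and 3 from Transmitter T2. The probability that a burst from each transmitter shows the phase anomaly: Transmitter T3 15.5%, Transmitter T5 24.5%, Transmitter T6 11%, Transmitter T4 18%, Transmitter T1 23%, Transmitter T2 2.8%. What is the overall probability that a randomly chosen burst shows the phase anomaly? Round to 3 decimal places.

Unnormalized posteriors (prior × likelihood):
  Transmitter T3: 0.5 × 0.155 = 0.0775
  Transmitter T5: 0.1 × 0.245 = 0.0245
  Transmitter T6: 0.05 × 0.11 = 0.0055
  Transmitter T4: 0.17 × 0.18 = 0.0306
  Transmitter T1: 0.15 × 0.23 = 0.0345
  Transmitter T2: 0.03 × 0.028 = 0.00084
P(anomaly) = 0.0775 + 0.0245 + 0.0055 + 0.0306 + 0.0345 + 0.00084 = 0.17344 → 0.173.

0.173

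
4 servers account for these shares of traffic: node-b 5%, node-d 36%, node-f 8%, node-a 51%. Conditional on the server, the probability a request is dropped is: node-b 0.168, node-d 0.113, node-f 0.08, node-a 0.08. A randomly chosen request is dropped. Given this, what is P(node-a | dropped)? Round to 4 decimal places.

Unnormalized posteriors (prior × likelihood):
  node-b: 0.05 × 0.168 = 0.0084
  node-d: 0.36 × 0.113 = 0.04068
  node-f: 0.08 × 0.08 = 0.0064
  node-a: 0.51 × 0.08 = 0.0408
Normalizing constant = 0.09628.
P(node-a | evidence) = 0.0408 / 0.09628 ≈ 0.4238.

0.4238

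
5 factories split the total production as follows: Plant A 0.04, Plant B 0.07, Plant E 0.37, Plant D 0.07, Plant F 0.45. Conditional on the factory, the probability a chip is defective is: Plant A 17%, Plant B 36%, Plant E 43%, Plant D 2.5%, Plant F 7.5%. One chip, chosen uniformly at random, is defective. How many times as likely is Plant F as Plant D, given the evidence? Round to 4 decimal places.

19.2857

By Bayes' rule, posterior ∝ prior × likelihood:
  Plant A: 0.04 × 0.17 = 0.0068
  Plant B: 0.07 × 0.36 = 0.0252
  Plant E: 0.37 × 0.43 = 0.1591
  Plant D: 0.07 × 0.025 = 0.00175
  Plant F: 0.45 × 0.075 = 0.03375
Total = 0.2266.
The ratio is 0.03375 / 0.00175 (the normalizer cancels) = 19.2857.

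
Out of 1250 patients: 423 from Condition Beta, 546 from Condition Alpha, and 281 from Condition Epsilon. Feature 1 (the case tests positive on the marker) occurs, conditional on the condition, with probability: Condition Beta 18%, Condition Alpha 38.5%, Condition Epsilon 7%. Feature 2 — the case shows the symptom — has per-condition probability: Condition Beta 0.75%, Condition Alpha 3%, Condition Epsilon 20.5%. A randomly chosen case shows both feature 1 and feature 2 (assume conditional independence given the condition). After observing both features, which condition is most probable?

Compute prior × likelihood for every hypothesis:
  Condition Beta: 0.3384 × 0.18 × 0.0075 = 0.00045684
  Condition Alpha: 0.4368 × 0.385 × 0.03 = 0.00504504
  Condition Epsilon: 0.2248 × 0.07 × 0.205 = 0.00322588
Sum = 0.00872776.
Largest term belongs to Condition Alpha, so Condition Alpha is most probable.

Condition Alpha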